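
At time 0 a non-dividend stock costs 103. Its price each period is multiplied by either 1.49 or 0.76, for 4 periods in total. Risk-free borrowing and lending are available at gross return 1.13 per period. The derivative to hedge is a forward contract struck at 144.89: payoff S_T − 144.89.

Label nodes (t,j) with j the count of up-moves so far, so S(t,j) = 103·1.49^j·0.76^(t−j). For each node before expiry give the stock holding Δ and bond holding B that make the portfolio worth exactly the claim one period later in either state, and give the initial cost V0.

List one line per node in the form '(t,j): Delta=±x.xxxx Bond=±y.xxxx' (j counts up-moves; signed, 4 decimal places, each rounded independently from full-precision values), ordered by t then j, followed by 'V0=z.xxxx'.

(0,0): Delta=1.0000 Bond=-88.8638
(1,0): Delta=1.0000 Bond=-100.4160
(1,1): Delta=1.0000 Bond=-100.4160
(2,0): Delta=1.0000 Bond=-113.4701
(2,1): Delta=1.0000 Bond=-113.4701
(2,2): Delta=1.0000 Bond=-113.4701
(3,0): Delta=1.0000 Bond=-128.2212
(3,1): Delta=1.0000 Bond=-128.2212
(3,2): Delta=1.0000 Bond=-128.2212
(3,3): Delta=1.0000 Bond=-128.2212
V0=14.1362

The replicating-portfolio and risk-neutral prices coincide; use p* = (1.13−0.76)/(1.49−0.76) = 0.5068 for the latter.
Terminal payoffs: V(4,0)=-110.5270, V(4,1)=-77.5204, V(4,2)=-12.8100, V(4,3)=114.0562, V(4,4)=362.7809
  t=3,j=0: stock 45.2145 → up 67.3696 (V=-77.5204), down 34.3630 (V=-110.5270). Price -83.0067; hedge Δ=1.0000, bond B=-128.2212.
  t=3,j=1: stock 88.6443 → up 132.0800 (V=-12.8100), down 67.3696 (V=-77.5204). Price -39.5770; hedge Δ=1.0000, bond B=-128.2212.
  t=3,j=2: stock 173.7894 → up 258.9462 (V=114.0562), down 132.0800 (V=-12.8100). Price 45.5682; hedge Δ=1.0000, bond B=-128.2212.
  t=3,j=3: stock 340.7187 → up 507.6709 (V=362.7809), down 258.9462 (V=114.0562). Price 212.4975; hedge Δ=1.0000, bond B=-128.2212.
  t=2,j=0: stock 59.4928 → up 88.6443 (V=-39.5770), down 45.2145 (V=-83.0067). Price -53.9773; hedge Δ=1.0000, bond B=-113.4701.
  t=2,j=1: stock 116.6372 → up 173.7894 (V=45.5682), down 88.6443 (V=-39.5770). Price 3.1671; hedge Δ=1.0000, bond B=-113.4701.
  t=2,j=2: stock 228.6703 → up 340.7187 (V=212.4975), down 173.7894 (V=45.5682). Price 115.2002; hedge Δ=1.0000, bond B=-113.4701.
  t=1,j=0: stock 78.2800 → up 116.6372 (V=3.1671), down 59.4928 (V=-53.9773). Price -22.1360; hedge Δ=1.0000, bond B=-100.4160.
  t=1,j=1: stock 153.4700 → up 228.6703 (V=115.2002), down 116.6372 (V=3.1671). Price 53.0540; hedge Δ=1.0000, bond B=-100.4160.
  t=0,j=0: stock 103.0000 → up 153.4700 (V=53.0540), down 78.2800 (V=-22.1360). Price 14.1362; hedge Δ=1.0000, bond B=-88.8638.
Self-financing check: at every node Δ·S+B equals the discounted successor values.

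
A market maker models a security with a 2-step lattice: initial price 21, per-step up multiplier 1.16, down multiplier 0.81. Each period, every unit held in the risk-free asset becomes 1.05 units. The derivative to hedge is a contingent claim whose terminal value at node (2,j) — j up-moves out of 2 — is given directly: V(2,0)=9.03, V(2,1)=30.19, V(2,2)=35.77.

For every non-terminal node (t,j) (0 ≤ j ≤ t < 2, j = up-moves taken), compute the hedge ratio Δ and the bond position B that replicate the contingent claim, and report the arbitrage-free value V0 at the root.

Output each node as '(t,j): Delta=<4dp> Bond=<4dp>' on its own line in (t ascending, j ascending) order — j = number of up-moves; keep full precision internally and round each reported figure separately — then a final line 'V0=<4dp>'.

(0,0): Delta=1.3575 Bond=-0.6404
(1,0): Delta=3.5542 Bond=-38.0384
(1,1): Delta=0.6545 Bond=16.4536
V0=27.8673

Since d<R<u, set p* = (R−d)/(u−d) = 0.6857; price each node as the discounted p*-expectation of its children.
Payoff layer (t=2): V(2,0)=9.0300, V(2,1)=30.1900, V(2,2)=35.7700
  t=1,j=0: stock 17.0100 → up 19.7316 (V=30.1900), down 13.7781 (V=9.0300). Price 22.4188; hedge Δ=3.5542, bond B=-38.0384.
  t=1,j=1: stock 24.3600 → up 28.2576 (V=35.7700), down 19.7316 (V=30.1900). Price 32.3965; hedge Δ=0.6545, bond B=16.4536.
  t=0,j=0: stock 21.0000 → up 24.3600 (V=32.3965), down 17.0100 (V=22.4188). Price 27.8673; hedge Δ=1.3575, bond B=-0.6404.
Self-financing check: at every node Δ·S+B equals the discounted successor values.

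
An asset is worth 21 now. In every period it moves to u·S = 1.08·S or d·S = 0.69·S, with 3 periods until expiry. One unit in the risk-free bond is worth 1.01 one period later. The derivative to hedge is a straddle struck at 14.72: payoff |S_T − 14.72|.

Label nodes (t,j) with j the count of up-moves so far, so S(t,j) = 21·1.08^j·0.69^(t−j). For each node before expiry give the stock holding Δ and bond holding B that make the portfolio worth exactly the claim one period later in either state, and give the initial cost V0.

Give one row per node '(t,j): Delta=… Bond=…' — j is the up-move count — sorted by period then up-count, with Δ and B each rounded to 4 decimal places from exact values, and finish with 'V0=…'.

(0,0): Delta=0.6934 Bond=-7.1566
(1,0): Delta=-0.3729 Bond=8.2221
(1,1): Delta=0.8424 Bond=-10.6079
(2,0): Delta=-1.0000 Bond=14.5743
(2,1): Delta=-0.2852 Bond=6.9328
(2,2): Delta=1.0000 Bond=-14.5743
V0=7.4044

Risk-neutral probability p* = (R−d)/(u−d) = (1.01−0.69)/(1.08−0.69) = 0.8205.
Payoff layer (t=3): V(3,0)=7.8213, V(3,1)=3.9221, V(3,2)=2.1811, V(3,3)=11.7340
(2,0): S=9.9981. Δ = (V_up−V_dn)/(S_up−S_dn) = (3.9221−7.8213)/(10.7979−6.8987) = -1.0000. V = [p*·3.9221 + (1−p*)·7.8213]/1.01 = 4.5762. B = V − Δ·S = 14.5743.
(2,1): S=15.6492. Δ = (V_up−V_dn)/(S_up−S_dn) = (2.1811−3.9221)/(16.9011−10.7979) = -0.2852. V = [p*·2.1811 + (1−p*)·3.9221]/1.01 = 2.4689. B = V − Δ·S = 6.9328.
(2,2): S=24.4944. Δ = (V_up−V_dn)/(S_up−S_dn) = (11.7340−2.1811)/(26.4540−16.9011) = 1.0000. V = [p*·11.7340 + (1−p*)·2.1811]/1.01 = 9.9201. B = V − Δ·S = -14.5743.
(1,0): S=14.4900. Δ = (V_up−V_dn)/(S_up−S_dn) = (2.4689−4.5762)/(15.6492−9.9981) = -0.3729. V = [p*·2.4689 + (1−p*)·4.5762]/1.01 = 2.8190. B = V − Δ·S = 8.2221.
(1,1): S=22.6800. Δ = (V_up−V_dn)/(S_up−S_dn) = (9.9201−2.4689)/(24.4944−15.6492) = 0.8424. V = [p*·9.9201 + (1−p*)·2.4689]/1.01 = 8.4978. B = V − Δ·S = -10.6079.
(0,0): S=21.0000. Δ = (V_up−V_dn)/(S_up−S_dn) = (8.4978−2.8190)/(22.6800−14.4900) = 0.6934. V = [p*·8.4978 + (1−p*)·2.8190]/1.01 = 7.4044. B = V − Δ·S = -7.1566.
The time-0 hedge costs 7.4044, which is the no-arbitrage price.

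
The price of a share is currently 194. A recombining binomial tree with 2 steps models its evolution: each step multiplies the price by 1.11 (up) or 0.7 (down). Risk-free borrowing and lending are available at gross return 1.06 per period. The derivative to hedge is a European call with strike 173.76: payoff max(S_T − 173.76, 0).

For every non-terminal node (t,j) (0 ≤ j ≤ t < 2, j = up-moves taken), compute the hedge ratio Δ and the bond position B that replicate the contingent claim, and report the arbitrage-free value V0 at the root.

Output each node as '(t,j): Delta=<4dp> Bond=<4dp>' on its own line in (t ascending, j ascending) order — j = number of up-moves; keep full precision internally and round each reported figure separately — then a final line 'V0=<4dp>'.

No-arbitrage ⇒ martingale measure with p* = (R−d)/(u−d) = 0.8780.
Terminal payoffs: V(2,0)=0.0000, V(2,1)=0.0000, V(2,2)=65.2674
  t=1,j=0: stock 135.8000 → up 150.7380 (V=0.0000), down 95.0600 (V=0.0000). Price 0.0000; hedge Δ=0.0000, bond B=0.0000.
  t=1,j=1: stock 215.3400 → up 239.0274 (V=65.2674), down 150.7380 (V=0.0000). Price 54.0641; hedge Δ=0.7392, bond B=-105.1247.
  t=0,j=0: stock 194.0000 → up 215.3400 (V=54.0641), down 135.8000 (V=0.0000). Price 44.7839; hedge Δ=0.6797, bond B=-87.0798.
Check: Δ(0,0)·S0 + B(0,0) = 44.7839 = V0.

(0,0): Delta=0.6797 Bond=-87.0798
(1,0): Delta=0.0000 Bond=0.0000
(1,1): Delta=0.7392 Bond=-105.1247
V0=44.7839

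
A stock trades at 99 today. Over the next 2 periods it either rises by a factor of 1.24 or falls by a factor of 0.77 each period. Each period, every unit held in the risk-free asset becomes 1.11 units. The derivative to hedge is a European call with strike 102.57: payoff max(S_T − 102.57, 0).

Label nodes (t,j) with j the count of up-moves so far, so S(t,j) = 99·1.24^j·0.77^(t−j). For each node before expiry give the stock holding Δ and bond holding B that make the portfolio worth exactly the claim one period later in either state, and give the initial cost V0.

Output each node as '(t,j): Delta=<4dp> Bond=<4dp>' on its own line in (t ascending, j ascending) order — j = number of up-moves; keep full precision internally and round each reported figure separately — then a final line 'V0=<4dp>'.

Risk-neutral probability p* = (R−d)/(u−d) = (1.11−0.77)/(1.24−0.77) = 0.7234.
At expiry t=2: V(2,0)=0.0000, V(2,1)=0.0000, V(2,2)=49.6524
Node (1,0) S=76.2300: V=(p*·0.0000+(1−p*)·0.0000)/1.11=0.0000; Δ=(0.0000−0.0000)/(94.5252−58.6971)=0.0000; B=V−Δ·S=0.0000
Node (1,1) S=122.7600: V=(p*·49.6524+(1−p*)·0.0000)/1.11=32.3592; Δ=(49.6524−0.0000)/(152.2224−94.5252)=0.8606; B=V−Δ·S=-73.2842
Node (0,0) S=99.0000: V=(p*·32.3592+(1−p*)·0.0000)/1.11=21.0890; Δ=(32.3592−0.0000)/(122.7600−76.2300)=0.6954; B=V−Δ·S=-47.7604
Check: Δ(0,0)·S0 + B(0,0) = 21.0890 = V0.

(0,0): Delta=0.6954 Bond=-47.7604
(1,0): Delta=0.0000 Bond=0.0000
(1,1): Delta=0.8606 Bond=-73.2842
V0=21.0890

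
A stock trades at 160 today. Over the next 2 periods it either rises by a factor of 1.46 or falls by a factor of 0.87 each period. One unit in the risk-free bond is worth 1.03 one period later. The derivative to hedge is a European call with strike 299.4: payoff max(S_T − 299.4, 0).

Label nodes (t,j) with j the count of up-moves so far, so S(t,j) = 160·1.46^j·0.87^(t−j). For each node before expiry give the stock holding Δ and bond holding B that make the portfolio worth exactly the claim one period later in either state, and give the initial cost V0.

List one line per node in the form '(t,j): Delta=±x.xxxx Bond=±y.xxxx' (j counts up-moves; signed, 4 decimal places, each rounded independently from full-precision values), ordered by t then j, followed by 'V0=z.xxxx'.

(0,0): Delta=0.1162 Bond=-15.7014
(1,0): Delta=0.0000 Bond=0.0000
(1,1): Delta=0.3022 Bond=-59.6359
V0=2.8876

The replicating-portfolio and risk-neutral prices coincide; use p* = (1.03−0.87)/(1.46−0.87) = 0.2712 for the latter.
At expiry t=2: V(2,0)=0.0000, V(2,1)=0.0000, V(2,2)=41.6560
Node (1,0) S=139.2000: V=(p*·0.0000+(1−p*)·0.0000)/1.03=0.0000; Δ=(0.0000−0.0000)/(203.2320−121.1040)=0.0000; B=V−Δ·S=0.0000
Node (1,1) S=233.6000: V=(p*·41.6560+(1−p*)·0.0000)/1.03=10.9675; Δ=(41.6560−0.0000)/(341.0560−203.2320)=0.3022; B=V−Δ·S=-59.6359
Node (0,0) S=160.0000: V=(p*·10.9675+(1−p*)·0.0000)/1.03=2.8876; Δ=(10.9675−0.0000)/(233.6000−139.2000)=0.1162; B=V−Δ·S=-15.7014
Each (Δ,B) replicates both successor values, so the strategy is self-financing and V0 is arbitrage-free.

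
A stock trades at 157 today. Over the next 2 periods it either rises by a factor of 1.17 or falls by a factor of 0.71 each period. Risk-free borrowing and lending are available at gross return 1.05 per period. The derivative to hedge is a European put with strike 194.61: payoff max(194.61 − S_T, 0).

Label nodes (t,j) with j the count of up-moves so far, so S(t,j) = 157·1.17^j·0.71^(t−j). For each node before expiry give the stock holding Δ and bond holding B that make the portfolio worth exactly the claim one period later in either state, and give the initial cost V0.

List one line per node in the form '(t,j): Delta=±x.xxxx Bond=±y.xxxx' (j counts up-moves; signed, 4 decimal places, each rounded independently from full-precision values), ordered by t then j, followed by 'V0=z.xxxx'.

The replicating-portfolio and risk-neutral prices coincide; use p* = (1.05−0.71)/(1.17−0.71) = 0.7391 for the latter.
Terminal payoffs: V(2,0)=115.4663, V(2,1)=64.1901, V(2,2)=0.0000
  t=1,j=0: stock 111.4700 → up 130.4199 (V=64.1901), down 79.1437 (V=115.4663). Price 73.8729; hedge Δ=-1.0000, bond B=185.3429.
  t=1,j=1: stock 183.6900 → up 214.9173 (V=0.0000), down 130.4199 (V=64.1901). Price 15.9479; hedge Δ=-0.7597, bond B=155.4915.
  t=0,j=0: stock 157.0000 → up 183.6900 (V=15.9479), down 111.4700 (V=73.8729). Price 29.5797; hedge Δ=-0.8021, bond B=155.5037.
Root portfolio cost Δ·157+B reproduces V0=29.5797.

(0,0): Delta=-0.8021 Bond=155.5037
(1,0): Delta=-1.0000 Bond=185.3429
(1,1): Delta=-0.7597 Bond=155.4915
V0=29.5797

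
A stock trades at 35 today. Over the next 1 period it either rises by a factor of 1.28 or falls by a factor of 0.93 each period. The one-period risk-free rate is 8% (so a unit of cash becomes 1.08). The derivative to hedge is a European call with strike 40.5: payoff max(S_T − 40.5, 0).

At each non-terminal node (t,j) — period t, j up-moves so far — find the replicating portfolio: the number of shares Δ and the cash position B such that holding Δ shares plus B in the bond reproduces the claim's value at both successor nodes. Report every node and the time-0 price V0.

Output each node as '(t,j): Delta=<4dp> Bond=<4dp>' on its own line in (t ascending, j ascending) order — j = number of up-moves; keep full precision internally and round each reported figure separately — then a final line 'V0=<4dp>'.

(0,0): Delta=0.3510 Bond=-10.5794
V0=1.7063

Since d<R<u, set p* = (R−d)/(u−d) = 0.4286; price each node as the discounted p*-expectation of its children.
Payoff layer (t=1): V(1,0)=0.0000, V(1,1)=4.3000
(0,0): S=35.0000. Δ = (V_up−V_dn)/(S_up−S_dn) = (4.3000−0.0000)/(44.8000−32.5500) = 0.3510. V = [p*·4.3000 + (1−p*)·0.0000]/1.08 = 1.7063. B = V − Δ·S = -10.5794.
Check: Δ(0,0)·S0 + B(0,0) = 1.7063 = V0.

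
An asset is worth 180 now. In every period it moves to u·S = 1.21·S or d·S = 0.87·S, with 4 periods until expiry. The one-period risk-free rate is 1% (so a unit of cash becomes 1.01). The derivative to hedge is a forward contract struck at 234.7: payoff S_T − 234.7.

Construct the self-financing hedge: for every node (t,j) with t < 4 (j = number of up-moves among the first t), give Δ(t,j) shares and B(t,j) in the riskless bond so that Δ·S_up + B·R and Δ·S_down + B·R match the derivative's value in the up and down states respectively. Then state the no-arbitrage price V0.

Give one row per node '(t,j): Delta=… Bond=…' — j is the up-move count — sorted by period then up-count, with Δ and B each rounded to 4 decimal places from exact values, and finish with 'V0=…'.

(0,0): Delta=1.0000 Bond=-225.5421
(1,0): Delta=1.0000 Bond=-227.7975
(1,1): Delta=1.0000 Bond=-227.7975
(2,0): Delta=1.0000 Bond=-230.0755
(2,1): Delta=1.0000 Bond=-230.0755
(2,2): Delta=1.0000 Bond=-230.0755
(3,0): Delta=1.0000 Bond=-232.3762
(3,1): Delta=1.0000 Bond=-232.3762
(3,2): Delta=1.0000 Bond=-232.3762
(3,3): Delta=1.0000 Bond=-232.3762
V0=-45.5421

The replicating-portfolio and risk-neutral prices coincide; use p* = (1.01−0.87)/(1.21−0.87) = 0.4118 for the latter.
At expiry t=4: V(4,0)=-131.5784, V(4,1)=-91.2780, V(4,2)=-35.2281, V(4,3)=42.7265, V(4,4)=151.1460
  t=3,j=0: stock 118.5305 → up 143.4220 (V=-91.2780), down 103.1216 (V=-131.5784). Price -113.8457; hedge Δ=1.0000, bond B=-232.3762.
  t=3,j=1: stock 164.8528 → up 199.4719 (V=-35.2281), down 143.4220 (V=-91.2780). Price -67.5234; hedge Δ=1.0000, bond B=-232.3762.
  t=3,j=2: stock 229.2781 → up 277.4265 (V=42.7265), down 199.4719 (V=-35.2281). Price -3.0982; hedge Δ=1.0000, bond B=-232.3762.
  t=3,j=3: stock 318.8810 → up 385.8460 (V=151.1460), down 277.4265 (V=42.7265). Price 86.5047; hedge Δ=1.0000, bond B=-232.3762.
  t=2,j=0: stock 136.2420 → up 164.8528 (V=-67.5234), down 118.5305 (V=-113.8457). Price -93.8335; hedge Δ=1.0000, bond B=-230.0755.
  t=2,j=1: stock 189.4860 → up 229.2781 (V=-3.0982), down 164.8528 (V=-67.5234). Price -40.5895; hedge Δ=1.0000, bond B=-230.0755.
  t=2,j=2: stock 263.5380 → up 318.8810 (V=86.5047), down 229.2781 (V=-3.0982). Price 33.4625; hedge Δ=1.0000, bond B=-230.0755.
  t=1,j=0: stock 156.6000 → up 189.4860 (V=-40.5895), down 136.2420 (V=-93.8335). Price -71.1975; hedge Δ=1.0000, bond B=-227.7975.
  t=1,j=1: stock 217.8000 → up 263.5380 (V=33.4625), down 189.4860 (V=-40.5895). Price -9.9975; hedge Δ=1.0000, bond B=-227.7975.
  t=0,j=0: stock 180.0000 → up 217.8000 (V=-9.9975), down 156.6000 (V=-71.1975). Price -45.5421; hedge Δ=1.0000, bond B=-225.5421.
Each (Δ,B) replicates both successor values, so the strategy is self-financing and V0 is arbitrage-free.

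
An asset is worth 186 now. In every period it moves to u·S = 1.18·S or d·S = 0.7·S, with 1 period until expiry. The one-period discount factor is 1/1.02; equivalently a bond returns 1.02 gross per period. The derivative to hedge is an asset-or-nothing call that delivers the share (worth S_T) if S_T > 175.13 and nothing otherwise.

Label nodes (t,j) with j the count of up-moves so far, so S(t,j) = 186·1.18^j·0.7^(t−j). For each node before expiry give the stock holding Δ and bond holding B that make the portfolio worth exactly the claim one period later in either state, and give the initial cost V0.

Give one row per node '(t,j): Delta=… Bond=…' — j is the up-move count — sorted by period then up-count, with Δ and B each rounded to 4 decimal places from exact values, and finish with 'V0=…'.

No-arbitrage ⇒ martingale measure with p* = (R−d)/(u−d) = 0.6667.
Payoff layer (t=1): V(1,0)=0.0000, V(1,1)=219.4800
Node (0,0) S=186.0000: V=(p*·219.4800+(1−p*)·0.0000)/1.02=143.4510; Δ=(219.4800−0.0000)/(219.4800−130.2000)=2.4583; B=V−Δ·S=-313.7990
Root portfolio cost Δ·186+B reproduces V0=143.4510.

(0,0): Delta=2.4583 Bond=-313.7990
V0=143.4510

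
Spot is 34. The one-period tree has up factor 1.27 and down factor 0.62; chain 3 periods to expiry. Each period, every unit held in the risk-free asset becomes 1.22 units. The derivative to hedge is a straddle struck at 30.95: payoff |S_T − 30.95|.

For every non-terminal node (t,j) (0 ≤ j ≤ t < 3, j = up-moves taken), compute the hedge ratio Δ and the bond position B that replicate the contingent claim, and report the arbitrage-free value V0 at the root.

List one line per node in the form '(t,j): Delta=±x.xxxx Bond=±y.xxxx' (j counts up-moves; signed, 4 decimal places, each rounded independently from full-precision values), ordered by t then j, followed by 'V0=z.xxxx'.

Since d<R<u, set p* = (R−d)/(u−d) = 0.9231; price each node as the discounted p*-expectation of its children.
Terminal payoffs: V(3,0)=22.8468, V(3,1)=14.3516, V(3,2)=3.0499, V(3,3)=38.6950
  t=2,j=0: stock 13.0696 → up 16.5984 (V=14.3516), down 8.1032 (V=22.8468). Price 12.2993; hedge Δ=-1.0000, bond B=25.3689.
  t=2,j=1: stock 26.7716 → up 33.9999 (V=3.0499), down 16.5984 (V=14.3516). Price 3.2125; hedge Δ=-0.6495, bond B=20.5997.
  t=2,j=2: stock 54.8386 → up 69.6450 (V=38.6950), down 33.9999 (V=3.0499). Price 29.4697; hedge Δ=1.0000, bond B=-25.3689.
  t=1,j=0: stock 21.0800 → up 26.7716 (V=3.2125), down 13.0696 (V=12.2993). Price 3.2062; hedge Δ=-0.6632, bond B=17.1857.
  t=1,j=1: stock 43.1800 → up 54.8386 (V=29.4697), down 26.7716 (V=3.2125). Price 22.5000; hedge Δ=0.9355, bond B=-17.8957.
  t=0,j=0: stock 34.0000 → up 43.1800 (V=22.5000), down 21.0800 (V=3.2062). Price 17.2261; hedge Δ=0.8730, bond B=-12.4567.
Check: Δ(0,0)·S0 + B(0,0) = 17.2261 = V0.

(0,0): Delta=0.8730 Bond=-12.4567
(1,0): Delta=-0.6632 Bond=17.1857
(1,1): Delta=0.9355 Bond=-17.8957
(2,0): Delta=-1.0000 Bond=25.3689
(2,1): Delta=-0.6495 Bond=20.5997
(2,2): Delta=1.0000 Bond=-25.3689
V0=17.2261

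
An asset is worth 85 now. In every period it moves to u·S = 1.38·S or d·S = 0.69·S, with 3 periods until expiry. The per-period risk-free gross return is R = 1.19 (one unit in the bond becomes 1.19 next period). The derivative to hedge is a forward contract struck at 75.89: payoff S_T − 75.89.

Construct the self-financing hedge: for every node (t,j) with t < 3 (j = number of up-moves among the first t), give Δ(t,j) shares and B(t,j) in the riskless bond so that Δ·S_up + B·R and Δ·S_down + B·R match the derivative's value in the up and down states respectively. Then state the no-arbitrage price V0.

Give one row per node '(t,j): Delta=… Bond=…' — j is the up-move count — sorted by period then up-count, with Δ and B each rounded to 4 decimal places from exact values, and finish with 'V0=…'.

Since d<R<u, set p* = (R−d)/(u−d) = 0.7246; price each node as the discounted p*-expectation of its children.
Terminal values V(3,·): V(3,0)=-47.9667, V(3,1)=-20.0435, V(3,2)=35.8031, V(3,3)=147.4961
(2,0): S=40.4685. Δ = (V_up−V_dn)/(S_up−S_dn) = (-20.0435−-47.9667)/(55.8465−27.9233) = 1.0000. V = [p*·-20.0435 + (1−p*)·-47.9667]/1.19 = -23.3046. B = V − Δ·S = -63.7731.
(2,1): S=80.9370. Δ = (V_up−V_dn)/(S_up−S_dn) = (35.8031−-20.0435)/(111.6931−55.8465) = 1.0000. V = [p*·35.8031 + (1−p*)·-20.0435]/1.19 = 17.1639. B = V − Δ·S = -63.7731.
(2,2): S=161.8740. Δ = (V_up−V_dn)/(S_up−S_dn) = (147.4961−35.8031)/(223.3861−111.6931) = 1.0000. V = [p*·147.4961 + (1−p*)·35.8031]/1.19 = 98.1009. B = V − Δ·S = -63.7731.
(1,0): S=58.6500. Δ = (V_up−V_dn)/(S_up−S_dn) = (17.1639−-23.3046)/(80.9370−40.4685) = 1.0000. V = [p*·17.1639 + (1−p*)·-23.3046]/1.19 = 5.0592. B = V − Δ·S = -53.5908.
(1,1): S=117.3000. Δ = (V_up−V_dn)/(S_up−S_dn) = (98.1009−17.1639)/(161.8740−80.9370) = 1.0000. V = [p*·98.1009 + (1−p*)·17.1639]/1.19 = 63.7092. B = V − Δ·S = -53.5908.
(0,0): S=85.0000. Δ = (V_up−V_dn)/(S_up−S_dn) = (63.7092−5.0592)/(117.3000−58.6500) = 1.0000. V = [p*·63.7092 + (1−p*)·5.0592]/1.19 = 39.9657. B = V − Δ·S = -45.0343.
Self-financing check: at every node Δ·S+B equals the discounted successor values.

(0,0): Delta=1.0000 Bond=-45.0343
(1,0): Delta=1.0000 Bond=-53.5908
(1,1): Delta=1.0000 Bond=-53.5908
(2,0): Delta=1.0000 Bond=-63.7731
(2,1): Delta=1.0000 Bond=-63.7731
(2,2): Delta=1.0000 Bond=-63.7731
V0=39.9657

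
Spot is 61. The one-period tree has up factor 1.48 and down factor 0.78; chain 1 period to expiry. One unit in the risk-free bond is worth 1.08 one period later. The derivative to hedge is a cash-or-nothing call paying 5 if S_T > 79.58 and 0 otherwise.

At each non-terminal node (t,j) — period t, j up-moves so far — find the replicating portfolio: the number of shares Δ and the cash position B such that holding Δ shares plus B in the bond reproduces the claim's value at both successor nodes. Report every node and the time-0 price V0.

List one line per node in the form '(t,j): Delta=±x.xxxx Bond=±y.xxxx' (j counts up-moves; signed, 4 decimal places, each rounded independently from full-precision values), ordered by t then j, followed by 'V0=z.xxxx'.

(0,0): Delta=0.1171 Bond=-5.1587
V0=1.9841

Since d<R<u, set p* = (R−d)/(u−d) = 0.4286; price each node as the discounted p*-expectation of its children.
At expiry t=1: V(1,0)=0.0000, V(1,1)=5.0000
(0,0): S=61.0000. Δ = (V_up−V_dn)/(S_up−S_dn) = (5.0000−0.0000)/(90.2800−47.5800) = 0.1171. V = [p*·5.0000 + (1−p*)·0.0000]/1.08 = 1.9841. B = V − Δ·S = -5.1587.
The time-0 hedge costs 1.9841, which is the no-arbitrage price.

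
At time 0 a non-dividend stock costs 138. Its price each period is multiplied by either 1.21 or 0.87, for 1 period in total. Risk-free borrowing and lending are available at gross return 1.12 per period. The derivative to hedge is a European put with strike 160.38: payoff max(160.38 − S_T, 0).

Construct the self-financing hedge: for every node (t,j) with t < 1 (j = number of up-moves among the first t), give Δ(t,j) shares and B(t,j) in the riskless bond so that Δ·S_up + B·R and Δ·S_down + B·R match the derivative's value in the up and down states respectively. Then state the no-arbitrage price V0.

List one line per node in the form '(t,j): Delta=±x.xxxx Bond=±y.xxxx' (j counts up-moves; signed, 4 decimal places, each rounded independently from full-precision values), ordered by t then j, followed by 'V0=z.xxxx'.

(0,0): Delta=-0.8593 Bond=128.1176
V0=9.5294

The replicating-portfolio and risk-neutral prices coincide; use p* = (1.12−0.87)/(1.21−0.87) = 0.7353 for the latter.
Terminal payoffs: V(1,0)=40.3200, V(1,1)=0.0000
(0,0): S=138.0000. Δ = (V_up−V_dn)/(S_up−S_dn) = (0.0000−40.3200)/(166.9800−120.0600) = -0.8593. V = [p*·0.0000 + (1−p*)·40.3200]/1.12 = 9.5294. B = V − Δ·S = 128.1176.
Root portfolio cost Δ·138+B reproduces V0=9.5294.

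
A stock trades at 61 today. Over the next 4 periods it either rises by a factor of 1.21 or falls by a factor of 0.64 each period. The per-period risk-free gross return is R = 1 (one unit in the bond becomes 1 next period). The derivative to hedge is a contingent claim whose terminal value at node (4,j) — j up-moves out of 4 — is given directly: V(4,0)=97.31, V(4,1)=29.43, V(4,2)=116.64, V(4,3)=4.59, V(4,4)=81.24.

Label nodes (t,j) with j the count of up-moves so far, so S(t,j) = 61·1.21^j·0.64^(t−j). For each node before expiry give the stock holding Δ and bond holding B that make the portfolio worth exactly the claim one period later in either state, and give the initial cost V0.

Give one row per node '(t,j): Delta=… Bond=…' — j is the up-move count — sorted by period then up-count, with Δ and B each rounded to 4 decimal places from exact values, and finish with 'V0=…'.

(0,0): Delta=-0.3180 Bond=77.4293
(1,0): Delta=-0.5988 Bond=88.3915
(1,1): Delta=-0.2313 Bond=71.0347
(2,0): Delta=2.1115 Bond=20.6738
(2,1): Delta=-1.4350 Bond=127.8935
(2,2): Delta=0.1400 Bond=37.8671
(3,0): Delta=-7.4473 Bond=173.5261
(3,1): Delta=5.0608 Bond=-68.4900
(3,2): Delta=-3.4392 Bond=242.4505
(3,3): Delta=1.2444 Bond=-81.4732
V0=58.0330

No-arbitrage ⇒ martingale measure with p* = (R−d)/(u−d) = 0.6316.
Terminal payoffs: V(4,0)=97.3100, V(4,1)=29.4300, V(4,2)=116.6400, V(4,3)=4.5900, V(4,4)=81.2400
  t=3,j=0: stock 15.9908 → up 19.3488 (V=29.4300), down 10.2341 (V=97.3100). Price 54.4384; hedge Δ=-7.4473, bond B=173.5261.
  t=3,j=1: stock 30.2326 → up 36.5814 (V=116.6400), down 19.3488 (V=29.4300). Price 84.5100; hedge Δ=5.0608, bond B=-68.4900.
  t=3,j=2: stock 57.1585 → up 69.1617 (V=4.5900), down 36.5814 (V=116.6400). Price 45.8716; hedge Δ=-3.4392, bond B=242.4505.
  t=3,j=3: stock 108.0652 → up 130.7589 (V=81.2400), down 69.1617 (V=4.5900). Price 53.0005; hedge Δ=1.2444, bond B=-81.4732.
  t=2,j=0: stock 24.9856 → up 30.2326 (V=84.5100), down 15.9908 (V=54.4384). Price 73.4310; hedge Δ=2.1115, bond B=20.6738.
  t=2,j=1: stock 47.2384 → up 57.1585 (V=45.8716), down 30.2326 (V=84.5100). Price 60.1068; hedge Δ=-1.4350, bond B=127.8935.
  t=2,j=2: stock 89.3101 → up 108.0652 (V=53.0005), down 57.1585 (V=45.8716). Price 50.3741; hedge Δ=0.1400, bond B=37.8671.
  t=1,j=0: stock 39.0400 → up 47.2384 (V=60.1068), down 24.9856 (V=73.4310). Price 65.0157; hedge Δ=-0.5988, bond B=88.3915.
  t=1,j=1: stock 73.8100 → up 89.3101 (V=50.3741), down 47.2384 (V=60.1068). Price 53.9598; hedge Δ=-0.2313, bond B=71.0347.
  t=0,j=0: stock 61.0000 → up 73.8100 (V=53.9598), down 39.0400 (V=65.0157). Price 58.0330; hedge Δ=-0.3180, bond B=77.4293.
Self-financing check: at every node Δ·S+B equals the discounted successor values.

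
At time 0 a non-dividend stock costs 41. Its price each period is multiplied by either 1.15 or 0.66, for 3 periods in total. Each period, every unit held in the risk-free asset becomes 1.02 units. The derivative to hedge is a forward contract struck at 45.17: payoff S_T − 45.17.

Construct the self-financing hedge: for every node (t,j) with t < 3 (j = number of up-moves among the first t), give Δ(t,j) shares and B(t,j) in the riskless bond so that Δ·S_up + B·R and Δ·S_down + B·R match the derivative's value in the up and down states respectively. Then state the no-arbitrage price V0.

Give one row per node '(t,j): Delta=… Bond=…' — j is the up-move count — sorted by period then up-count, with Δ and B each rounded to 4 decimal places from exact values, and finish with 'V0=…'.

Risk-neutral probability p* = (R−d)/(u−d) = (1.02−0.66)/(1.15−0.66) = 0.7347.
Payoff layer (t=3): V(3,0)=-33.3827, V(3,1)=-24.6315, V(3,2)=-9.3832, V(3,3)=17.1859
Node (2,0) S=17.8596: V=(p*·-24.6315+(1−p*)·-33.3827)/1.02=-26.4247; Δ=(-24.6315−-33.3827)/(20.5385−11.7873)=1.0000; B=V−Δ·S=-44.2843
Node (2,1) S=31.1190: V=(p*·-9.3832+(1−p*)·-24.6315)/1.02=-13.1653; Δ=(-9.3832−-24.6315)/(35.7868−20.5385)=1.0000; B=V−Δ·S=-44.2843
Node (2,2) S=54.2225: V=(p*·17.1859+(1−p*)·-9.3832)/1.02=9.9382; Δ=(17.1859−-9.3832)/(62.3559−35.7868)=1.0000; B=V−Δ·S=-44.2843
Node (1,0) S=27.0600: V=(p*·-13.1653+(1−p*)·-26.4247)/1.02=-16.3560; Δ=(-13.1653−-26.4247)/(31.1190−17.8596)=1.0000; B=V−Δ·S=-43.4160
Node (1,1) S=47.1500: V=(p*·9.9382+(1−p*)·-13.1653)/1.02=3.7340; Δ=(9.9382−-13.1653)/(54.2225−31.1190)=1.0000; B=V−Δ·S=-43.4160
Node (0,0) S=41.0000: V=(p*·3.7340+(1−p*)·-16.3560)/1.02=-1.5647; Δ=(3.7340−-16.3560)/(47.1500−27.0600)=1.0000; B=V−Δ·S=-42.5647
Each (Δ,B) replicates both successor values, so the strategy is self-financing and V0 is arbitrage-free.

(0,0): Delta=1.0000 Bond=-42.5647
(1,0): Delta=1.0000 Bond=-43.4160
(1,1): Delta=1.0000 Bond=-43.4160
(2,0): Delta=1.0000 Bond=-44.2843
(2,1): Delta=1.0000 Bond=-44.2843
(2,2): Delta=1.0000 Bond=-44.2843
V0=-1.5647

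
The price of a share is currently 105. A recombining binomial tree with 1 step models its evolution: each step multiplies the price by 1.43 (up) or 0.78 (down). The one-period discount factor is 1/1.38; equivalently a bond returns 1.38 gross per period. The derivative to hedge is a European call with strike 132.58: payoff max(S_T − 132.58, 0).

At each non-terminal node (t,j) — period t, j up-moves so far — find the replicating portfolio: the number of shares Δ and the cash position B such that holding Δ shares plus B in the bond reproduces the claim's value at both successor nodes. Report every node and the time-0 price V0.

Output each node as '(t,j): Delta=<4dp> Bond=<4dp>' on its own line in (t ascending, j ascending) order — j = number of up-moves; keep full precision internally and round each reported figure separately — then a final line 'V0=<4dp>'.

Under the risk-neutral measure, an up-move has probability p* = (R−d)/(u−d) = 0.9231 and values discount at R = 1.38.
At expiry t=1: V(1,0)=0.0000, V(1,1)=17.5700
Node (0,0) S=105.0000: V=(p*·17.5700+(1−p*)·0.0000)/1.38=11.7525; Δ=(17.5700−0.0000)/(150.1500−81.9000)=0.2574; B=V−Δ·S=-15.2783
Check: Δ(0,0)·S0 + B(0,0) = 11.7525 = V0.

(0,0): Delta=0.2574 Bond=-15.2783
V0=11.7525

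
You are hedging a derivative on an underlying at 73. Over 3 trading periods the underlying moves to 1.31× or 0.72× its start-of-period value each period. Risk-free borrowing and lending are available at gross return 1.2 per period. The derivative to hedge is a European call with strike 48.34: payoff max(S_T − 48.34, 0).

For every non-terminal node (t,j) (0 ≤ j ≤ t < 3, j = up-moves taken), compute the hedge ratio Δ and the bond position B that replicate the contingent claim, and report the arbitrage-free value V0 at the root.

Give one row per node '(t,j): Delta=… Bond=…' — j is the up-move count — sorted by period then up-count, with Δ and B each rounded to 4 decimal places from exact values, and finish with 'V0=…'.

The replicating-portfolio and risk-neutral prices coincide; use p* = (1.2−0.72)/(1.31−0.72) = 0.8136 for the latter.
At expiry t=3: V(3,0)=0.0000, V(3,1)=1.2346, V(3,2)=41.8582, V(3,3)=115.7706
  t=2,j=0: stock 37.8432 → up 49.5746 (V=1.2346), down 27.2471 (V=0.0000). Price 0.8370; hedge Δ=0.0553, bond B=-1.2555.
  t=2,j=1: stock 68.8536 → up 90.1982 (V=41.8582), down 49.5746 (V=1.2346). Price 28.5703; hedge Δ=1.0000, bond B=-40.2833.
  t=2,j=2: stock 125.2753 → up 164.1106 (V=115.7706), down 90.1982 (V=41.8582). Price 84.9920; hedge Δ=1.0000, bond B=-40.2833.
  t=1,j=0: stock 52.5600 → up 68.8536 (V=28.5703), down 37.8432 (V=0.8370). Price 19.4997; hedge Δ=0.8943, bond B=-27.5058.
  t=1,j=1: stock 95.6300 → up 125.2753 (V=84.9920), down 68.8536 (V=28.5703). Price 62.0606; hedge Δ=1.0000, bond B=-33.5694.
  t=0,j=0: stock 73.0000 → up 95.6300 (V=62.0606), down 52.5600 (V=19.4997). Price 45.1046; hedge Δ=0.9882, bond B=-27.0324.
The time-0 hedge costs 45.1046, which is the no-arbitrage price.

(0,0): Delta=0.9882 Bond=-27.0324
(1,0): Delta=0.8943 Bond=-27.5058
(1,1): Delta=1.0000 Bond=-33.5694
(2,0): Delta=0.0553 Bond=-1.2555
(2,1): Delta=1.0000 Bond=-40.2833
(2,2): Delta=1.0000 Bond=-40.2833
V0=45.1046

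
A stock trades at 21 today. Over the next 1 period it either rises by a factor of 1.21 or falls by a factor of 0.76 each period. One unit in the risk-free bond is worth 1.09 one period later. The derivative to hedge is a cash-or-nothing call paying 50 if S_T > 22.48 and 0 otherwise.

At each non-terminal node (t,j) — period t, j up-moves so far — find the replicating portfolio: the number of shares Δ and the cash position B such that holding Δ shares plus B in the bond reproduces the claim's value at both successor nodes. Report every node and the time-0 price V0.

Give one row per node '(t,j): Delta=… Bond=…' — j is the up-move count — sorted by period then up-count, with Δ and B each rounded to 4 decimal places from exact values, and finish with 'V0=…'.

(0,0): Delta=5.2910 Bond=-77.4720
V0=33.6391

Since d<R<u, set p* = (R−d)/(u−d) = 0.7333; price each node as the discounted p*-expectation of its children.
Terminal payoffs: V(1,0)=0.0000, V(1,1)=50.0000
(0,0): S=21.0000. Δ = (V_up−V_dn)/(S_up−S_dn) = (50.0000−0.0000)/(25.4100−15.9600) = 5.2910. V = [p*·50.0000 + (1−p*)·0.0000]/1.09 = 33.6391. B = V − Δ·S = -77.4720.
Root portfolio cost Δ·21+B reproduces V0=33.6391.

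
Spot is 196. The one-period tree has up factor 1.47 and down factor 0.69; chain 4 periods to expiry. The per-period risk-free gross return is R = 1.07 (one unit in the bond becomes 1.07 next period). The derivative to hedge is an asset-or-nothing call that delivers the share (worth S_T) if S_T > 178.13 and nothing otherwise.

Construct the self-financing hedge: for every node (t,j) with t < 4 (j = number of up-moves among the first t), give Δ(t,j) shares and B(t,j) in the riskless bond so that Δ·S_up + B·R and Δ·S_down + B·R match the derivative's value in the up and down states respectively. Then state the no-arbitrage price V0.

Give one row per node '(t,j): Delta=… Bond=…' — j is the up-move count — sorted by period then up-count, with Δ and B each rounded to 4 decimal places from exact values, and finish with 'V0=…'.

(0,0): Delta=1.1581 Bond=-52.3057
(1,0): Delta=1.2822 Bond=-72.7573
(1,1): Delta=1.0967 Bond=-38.2933
(2,0): Delta=1.2614 Bond=-75.9040
(2,1): Delta=1.2925 Bond=-79.8990
(2,2): Delta=1.0000 Bond=0.0000
(3,0): Delta=0.0000 Bond=0.0000
(3,1): Delta=1.8846 Bond=-166.7092
(3,2): Delta=1.0000 Bond=0.0000
(3,3): Delta=1.0000 Bond=0.0000
V0=174.6787

Since d<R<u, set p* = (R−d)/(u−d) = 0.4872; price each node as the discounted p*-expectation of its children.
Payoff layer (t=4): V(4,0)=0.0000, V(4,1)=0.0000, V(4,2)=201.6457, V(4,3)=429.5930, V(4,4)=915.2198
  t=3,j=0: stock 64.3878 → up 94.6500 (V=0.0000), down 44.4276 (V=0.0000). Price 0.0000; hedge Δ=0.0000, bond B=0.0000.
  t=3,j=1: stock 137.1739 → up 201.6457 (V=201.6457), down 94.6500 (V=0.0000). Price 91.8109; hedge Δ=1.8846, bond B=-166.7092.
  t=3,j=2: stock 292.2401 → up 429.5930 (V=429.5930), down 201.6457 (V=201.6457). Price 292.2401; hedge Δ=1.0000, bond B=0.0000.
  t=3,j=3: stock 622.5985 → up 915.2198 (V=915.2198), down 429.5930 (V=429.5930). Price 622.5985; hedge Δ=1.0000, bond B=0.0000.
  t=2,j=0: stock 93.3156 → up 137.1739 (V=91.8109), down 64.3878 (V=0.0000). Price 41.8022; hedge Δ=1.2614, bond B=-75.9040.
  t=2,j=1: stock 198.8028 → up 292.2401 (V=292.2401), down 137.1739 (V=91.8109). Price 177.0616; hedge Δ=1.2925, bond B=-79.8990.
  t=2,j=2: stock 423.5364 → up 622.5985 (V=622.5985), down 292.2401 (V=292.2401). Price 423.5364; hedge Δ=1.0000, bond B=0.0000.
  t=1,j=0: stock 135.2400 → up 198.8028 (V=177.0616), down 93.3156 (V=41.8022). Price 100.6522; hedge Δ=1.2822, bond B=-72.7573.
  t=1,j=1: stock 288.1200 → up 423.5364 (V=423.5364), down 198.8028 (V=177.0616). Price 277.7001; hedge Δ=1.0967, bond B=-38.2933.
  t=0,j=0: stock 196.0000 → up 288.1200 (V=277.7001), down 135.2400 (V=100.6522). Price 174.6787; hedge Δ=1.1581, bond B=-52.3057.
The time-0 hedge costs 174.6787, which is the no-arbitrage price.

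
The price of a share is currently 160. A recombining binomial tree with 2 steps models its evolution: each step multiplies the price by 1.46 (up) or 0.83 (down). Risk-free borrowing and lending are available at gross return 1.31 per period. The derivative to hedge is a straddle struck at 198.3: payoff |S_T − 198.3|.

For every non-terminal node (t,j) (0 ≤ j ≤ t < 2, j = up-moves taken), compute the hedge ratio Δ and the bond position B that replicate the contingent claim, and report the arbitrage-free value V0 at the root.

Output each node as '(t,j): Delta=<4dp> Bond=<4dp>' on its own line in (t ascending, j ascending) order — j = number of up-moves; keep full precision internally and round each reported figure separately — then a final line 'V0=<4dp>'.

Risk-neutral probability p* = (R−d)/(u−d) = (1.31−0.83)/(1.46−0.83) = 0.7619.
Terminal values V(2,·): V(2,0)=88.0760, V(2,1)=4.4120, V(2,2)=142.7560
Node (1,0) S=132.8000: V=(p*·4.4120+(1−p*)·88.0760)/1.31=18.5740; Δ=(4.4120−88.0760)/(193.8880−110.2240)=-1.0000; B=V−Δ·S=151.3740
Node (1,1) S=233.6000: V=(p*·142.7560+(1−p*)·4.4120)/1.31=83.8297; Δ=(142.7560−4.4120)/(341.0560−193.8880)=0.9400; B=V−Δ·S=-135.7639
Node (0,0) S=160.0000: V=(p*·83.8297+(1−p*)·18.5740)/1.31=52.1318; Δ=(83.8297−18.5740)/(233.6000−132.8000)=0.6474; B=V−Δ·S=-51.4487
Self-financing check: at every node Δ·S+B equals the discounted successor values.

(0,0): Delta=0.6474 Bond=-51.4487
(1,0): Delta=-1.0000 Bond=151.3740
(1,1): Delta=0.9400 Bond=-135.7639
V0=52.1318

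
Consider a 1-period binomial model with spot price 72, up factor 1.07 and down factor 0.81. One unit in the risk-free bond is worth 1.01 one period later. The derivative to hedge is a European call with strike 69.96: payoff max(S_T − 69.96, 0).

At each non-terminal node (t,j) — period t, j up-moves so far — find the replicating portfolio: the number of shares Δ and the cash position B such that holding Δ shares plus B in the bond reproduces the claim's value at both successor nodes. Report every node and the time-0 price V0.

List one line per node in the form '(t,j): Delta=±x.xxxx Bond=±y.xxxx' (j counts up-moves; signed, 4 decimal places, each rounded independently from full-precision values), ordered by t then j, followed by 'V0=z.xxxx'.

No-arbitrage ⇒ martingale measure with p* = (R−d)/(u−d) = 0.7692.
Payoff layer (t=1): V(1,0)=0.0000, V(1,1)=7.0800
(0,0): S=72.0000. Δ = (V_up−V_dn)/(S_up−S_dn) = (7.0800−0.0000)/(77.0400−58.3200) = 0.3782. V = [p*·7.0800 + (1−p*)·0.0000]/1.01 = 5.3922. B = V − Δ·S = -21.8385.
Each (Δ,B) replicates both successor values, so the strategy is self-financing and V0 is arbitrage-free.

(0,0): Delta=0.3782 Bond=-21.8385
V0=5.3922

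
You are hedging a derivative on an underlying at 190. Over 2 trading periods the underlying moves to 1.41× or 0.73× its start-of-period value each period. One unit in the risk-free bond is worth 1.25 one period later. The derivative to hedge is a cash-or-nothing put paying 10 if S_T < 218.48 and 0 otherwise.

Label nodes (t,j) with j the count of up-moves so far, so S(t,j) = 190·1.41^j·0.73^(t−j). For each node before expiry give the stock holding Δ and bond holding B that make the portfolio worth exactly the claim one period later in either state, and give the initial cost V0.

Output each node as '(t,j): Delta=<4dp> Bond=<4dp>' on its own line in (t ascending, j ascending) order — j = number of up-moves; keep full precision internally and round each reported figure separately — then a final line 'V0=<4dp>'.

Risk-neutral probability p* = (R−d)/(u−d) = (1.25−0.73)/(1.41−0.73) = 0.7647.
Terminal values V(2,·): V(2,0)=10.0000, V(2,1)=10.0000, V(2,2)=0.0000
Node (1,0) S=138.7000: V=(p*·10.0000+(1−p*)·10.0000)/1.25=8.0000; Δ=(10.0000−10.0000)/(195.5670−101.2510)=0.0000; B=V−Δ·S=8.0000
Node (1,1) S=267.9000: V=(p*·0.0000+(1−p*)·10.0000)/1.25=1.8824; Δ=(0.0000−10.0000)/(377.7390−195.5670)=-0.0549; B=V−Δ·S=16.5882
Node (0,0) S=190.0000: V=(p*·1.8824+(1−p*)·8.0000)/1.25=2.6574; Δ=(1.8824−8.0000)/(267.9000−138.7000)=-0.0474; B=V−Δ·S=11.6540
Each (Δ,B) replicates both successor values, so the strategy is self-financing and V0 is arbitrage-free.

(0,0): Delta=-0.0474 Bond=11.6540
(1,0): Delta=0.0000 Bond=8.0000
(1,1): Delta=-0.0549 Bond=16.5882
V0=2.6574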